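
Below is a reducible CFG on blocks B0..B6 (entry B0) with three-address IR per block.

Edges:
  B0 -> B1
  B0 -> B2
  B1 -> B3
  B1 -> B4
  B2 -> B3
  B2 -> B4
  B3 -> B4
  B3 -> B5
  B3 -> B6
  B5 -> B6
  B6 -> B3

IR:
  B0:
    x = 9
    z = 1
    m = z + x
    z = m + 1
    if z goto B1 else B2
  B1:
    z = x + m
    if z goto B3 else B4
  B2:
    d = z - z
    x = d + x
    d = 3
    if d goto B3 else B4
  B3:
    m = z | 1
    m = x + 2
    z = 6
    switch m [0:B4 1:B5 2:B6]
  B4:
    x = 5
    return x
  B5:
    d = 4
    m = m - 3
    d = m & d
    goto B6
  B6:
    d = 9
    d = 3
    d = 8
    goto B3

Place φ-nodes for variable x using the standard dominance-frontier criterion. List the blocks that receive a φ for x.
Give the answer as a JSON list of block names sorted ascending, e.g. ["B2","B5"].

Answer: ["B3", "B4"]

Analysis:
idom tree: B1←B0 B2←B0 B3←B0 B4←B0 B5←B3 B6←B3
Dom at joins:
  B3: preds {B1,B2,B6}: {B0,B1} ∩ {B0,B2} ∩ {B0,B3,B6} = {B0}; idom=B0
  B4: preds {B1,B2,B3}: {B0,B1} ∩ {B0,B2} ∩ {B0,B3} = {B0}; idom=B0
  B6: preds {B3,B5}: {B0,B3} ∩ {B0,B3,B5} = {B0,B3}; idom=B3

DF derivation:
  join B3 pred B1: B1 stop@B0
  join B3 pred B2: B2 stop@B0
  join B3 pred B6: B6→B3 stop@B0
  join B4 pred B1: B1 stop@B0
  join B4 pred B2: B2 stop@B0
  join B4 pred B3: B3 stop@B0
  join B6 pred B3: · stop@B3
  join B6 pred B5: B5 stop@B3
  B0 → ∅
  B1 → {B3,B4}
  B2 → {B3,B4}
  B3 → {B3,B4}
  B4 → ∅
  B5 → {B6}
  B6 → {B3}

φ for x: defs {B0,B2,B4}
  DF⁺ = {B3,B4}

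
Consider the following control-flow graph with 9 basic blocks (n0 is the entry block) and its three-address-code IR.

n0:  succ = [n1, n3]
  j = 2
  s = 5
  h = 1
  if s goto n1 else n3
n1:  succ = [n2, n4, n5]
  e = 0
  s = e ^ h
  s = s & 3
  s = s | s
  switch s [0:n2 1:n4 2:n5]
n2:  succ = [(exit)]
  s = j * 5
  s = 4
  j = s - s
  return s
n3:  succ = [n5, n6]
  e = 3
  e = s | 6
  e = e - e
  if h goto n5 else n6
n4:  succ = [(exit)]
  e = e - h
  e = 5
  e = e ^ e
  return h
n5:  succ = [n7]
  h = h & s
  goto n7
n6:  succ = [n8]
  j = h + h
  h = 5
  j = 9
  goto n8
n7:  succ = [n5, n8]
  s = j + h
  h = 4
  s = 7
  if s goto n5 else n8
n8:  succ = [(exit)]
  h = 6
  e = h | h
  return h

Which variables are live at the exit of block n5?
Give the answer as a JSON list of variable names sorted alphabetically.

Answer: ["h", "j"]

Derivation:
def/use:
  n0: def={h,j,s} ue=∅
  n1: def={e,s} ue={h}
  n2: def={j,s} ue={j}
  n3: def={e} ue={h,s}
  n4: def={e} ue={e,h}
  n5: def={h} ue={h,s}
  n6: def={h,j} ue={h}
  n7: def={h,s} ue={h,j}
  n8: def={e,h} ue=∅

Backward fixpoint:
  live n0: ∅→{h,j,s}
  live n1: {h,j}→{e,h,j,s}
  live n2: {j}→∅
  live n3: {h,j,s}→{h,j,s}
  live n4: {e,h}→∅
  live n5: {h,j,s}→{h,j}
  live n6: {h}→∅
  live n7: {h,j}→{h,j,s}
  live n8: ∅→∅

live-out(n5) = ["h", "j"]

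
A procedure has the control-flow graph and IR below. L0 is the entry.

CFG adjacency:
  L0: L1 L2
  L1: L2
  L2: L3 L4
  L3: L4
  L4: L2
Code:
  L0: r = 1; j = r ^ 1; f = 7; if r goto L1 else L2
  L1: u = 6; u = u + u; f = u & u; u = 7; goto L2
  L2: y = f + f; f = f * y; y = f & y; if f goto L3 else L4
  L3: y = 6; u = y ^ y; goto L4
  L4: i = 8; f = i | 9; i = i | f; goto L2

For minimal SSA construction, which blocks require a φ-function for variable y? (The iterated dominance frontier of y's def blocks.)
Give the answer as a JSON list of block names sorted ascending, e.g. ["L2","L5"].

idom tree: L1←L0 L2←L0 L3←L2 L4←L2
Dom at joins:
  L2: preds {L0,L1,L4}: {L0} ∩ {L0,L1} ∩ {L0,L2,L4} = {L0}; idom=L0
  L4: preds {L2,L3}: {L0,L2} ∩ {L0,L2,L3} = {L0,L2}; idom=L2

DF derivation:
  join L2 pred L0: · stop@L0
  join L2 pred L1: L1 stop@L0
  join L2 pred L4: L4→L2 stop@L0
  join L4 pred L2: · stop@L2
  join L4 pred L3: L3 stop@L2
  L0 → ∅
  L1 → {L2}
  L2 → {L2}
  L3 → {L4}
  L4 → {L2}

φ for y: defs {L2,L3}
  DF⁺ = {L2,L4}

Answer: ["L2", "L4"]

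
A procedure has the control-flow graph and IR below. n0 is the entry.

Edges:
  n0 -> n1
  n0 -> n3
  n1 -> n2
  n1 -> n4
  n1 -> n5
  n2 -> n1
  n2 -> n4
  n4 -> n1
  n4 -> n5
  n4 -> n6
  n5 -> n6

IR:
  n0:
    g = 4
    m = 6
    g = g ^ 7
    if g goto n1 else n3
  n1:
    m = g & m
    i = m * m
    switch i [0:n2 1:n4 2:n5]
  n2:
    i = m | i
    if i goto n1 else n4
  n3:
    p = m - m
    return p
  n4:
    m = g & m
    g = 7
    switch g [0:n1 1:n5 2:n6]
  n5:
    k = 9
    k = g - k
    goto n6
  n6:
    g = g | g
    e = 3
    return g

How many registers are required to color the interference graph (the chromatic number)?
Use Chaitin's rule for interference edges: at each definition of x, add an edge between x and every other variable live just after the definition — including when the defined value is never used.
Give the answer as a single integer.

Block summaries:
  n0 def {g,m} use ∅
  n1 def {i,m} use {g,m}
  n2 def {i} use {i,m}
  n3 def {p} use {m}
  n4 def {g,m} use {g,m}
  n5 def {k} use {g}
  n6 def {e,g} use {g}

Live sets:
  live n0: ∅→{g,m}
  live n1: {g,m}→{g,i,m}
  live n2: {g,i,m}→{g,m}
  live n3: {m}→∅
  live n4: {g,m}→{g,m}
  live n5: {g}→{g}
  live n6: {g}→∅

Interference:
  e: {g}
  g: {e,i,k,m}
  i: {g,m}
  k: {g}
  m: {g,i}
  p: ∅

Registers:
  lower bound: {g,i,m} mutually conflict ⇒ χ ≥ 3
  3-colouring: c0={g,p}  c1={e,i,k}  c2={m}
  χ = 3

Answer: 3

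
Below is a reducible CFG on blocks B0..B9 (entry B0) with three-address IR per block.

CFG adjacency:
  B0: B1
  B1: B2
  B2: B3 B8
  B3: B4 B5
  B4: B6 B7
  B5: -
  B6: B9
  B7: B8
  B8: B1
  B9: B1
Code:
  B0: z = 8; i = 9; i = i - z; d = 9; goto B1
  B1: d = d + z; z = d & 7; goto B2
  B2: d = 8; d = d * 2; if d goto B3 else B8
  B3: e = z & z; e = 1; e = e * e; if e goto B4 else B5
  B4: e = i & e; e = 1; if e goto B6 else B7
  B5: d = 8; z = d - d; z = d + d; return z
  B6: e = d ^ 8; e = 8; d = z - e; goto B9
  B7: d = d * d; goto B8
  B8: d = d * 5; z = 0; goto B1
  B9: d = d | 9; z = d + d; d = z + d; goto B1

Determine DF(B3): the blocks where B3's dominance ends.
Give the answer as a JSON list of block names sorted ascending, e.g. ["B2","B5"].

idom tree: B1←B0 B2←B1 B3←B2 B4←B3 B5←B3 B6←B4 B7←B4 B8←B2 B9←B6
Join-block Dom:
  B1: preds {B0,B8,B9}: {B0} ∩ {B0,B1,B2,B8} ∩ {B0,B1,B2,B3,B4,B6,B9} = {B0}; idom=B0
  B8: preds {B2,B7}: {B0,B1,B2} ∩ {B0,B1,B2,B3,B4,B7} = {B0,B1,B2}; idom=B2

DF derivation:
  B1←B0: walk · to B0
  B1←B8: walk B8→B2→B1 to B0
  B1←B9: walk B9→B6→B4→B3→B2→B1 to B0
  B8←B2: walk · to B2
  B8←B7: walk B7→B4→B3 to B2
  DF(B0)=∅
  DF(B1)={B1}
  DF(B2)={B1}
  DF(B3)={B1,B8}
  DF(B4)={B1,B8}
  DF(B5)=∅
  DF(B6)={B1}
  DF(B7)={B8}
  DF(B8)={B1}
  DF(B9)={B1}

DF(B3) = ["B1", "B8"]

Answer: ["B1", "B8"]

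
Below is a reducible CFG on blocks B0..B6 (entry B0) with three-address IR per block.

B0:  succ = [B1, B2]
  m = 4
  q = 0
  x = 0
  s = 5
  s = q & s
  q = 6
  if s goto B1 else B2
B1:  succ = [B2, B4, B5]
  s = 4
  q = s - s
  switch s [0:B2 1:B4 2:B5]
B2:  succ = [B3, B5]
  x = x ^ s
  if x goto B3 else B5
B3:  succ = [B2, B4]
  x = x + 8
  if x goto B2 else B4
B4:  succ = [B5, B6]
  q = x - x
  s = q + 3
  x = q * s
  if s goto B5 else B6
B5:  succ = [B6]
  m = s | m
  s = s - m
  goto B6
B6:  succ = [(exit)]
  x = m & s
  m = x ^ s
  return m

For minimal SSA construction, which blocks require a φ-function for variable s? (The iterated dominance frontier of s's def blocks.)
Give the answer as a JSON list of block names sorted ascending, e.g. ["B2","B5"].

idom tree: B1←B0 B2←B0 B3←B2 B4←B0 B5←B0 B6←B0
Dom at joins:
  B2: preds {B0,B1,B3}: {B0} ∩ {B0,B1} ∩ {B0,B2,B3} = {B0}; idom=B0
  B4: preds {B1,B3}: {B0,B1} ∩ {B0,B2,B3} = {B0}; idom=B0
  B5: preds {B1,B2,B4}: {B0,B1} ∩ {B0,B2} ∩ {B0,B4} = {B0}; idom=B0
  B6: preds {B4,B5}: {B0,B4} ∩ {B0,B5} = {B0}; idom=B0

Frontier:
  join B2 pred B0: · stop@B0
  join B2 pred B1: B1 stop@B0
  join B2 pred B3: B3→B2 stop@B0
  join B4 pred B1: B1 stop@B0
  join B4 pred B3: B3→B2 stop@B0
  join B5 pred B1: B1 stop@B0
  join B5 pred B2: B2 stop@B0
  join B5 pred B4: B4 stop@B0
  join B6 pred B4: B4 stop@B0
  join B6 pred B5: B5 stop@B0
  B0: DF=∅
  B1: DF={B2,B4,B5}
  B2: DF={B2,B4,B5}
  B3: DF={B2,B4}
  B4: DF={B5,B6}
  B5: DF={B6}
  B6: DF=∅

φ for s: defs {B0,B1,B4,B5}
  DF⁺ = {B2,B4,B5,B6}

Answer: ["B2", "B4", "B5", "B6"]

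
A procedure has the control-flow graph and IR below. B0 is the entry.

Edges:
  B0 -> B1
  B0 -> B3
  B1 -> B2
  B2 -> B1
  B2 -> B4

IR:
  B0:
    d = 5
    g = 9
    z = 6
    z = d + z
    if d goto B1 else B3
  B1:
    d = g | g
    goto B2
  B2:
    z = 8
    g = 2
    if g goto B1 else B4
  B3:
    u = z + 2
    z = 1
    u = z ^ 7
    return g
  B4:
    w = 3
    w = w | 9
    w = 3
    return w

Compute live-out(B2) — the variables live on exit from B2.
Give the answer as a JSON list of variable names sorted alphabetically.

def/use:
  B0: {d,g,z} / ∅
  B1: {d} / {g}
  B2: {g,z} / ∅
  B3: {u,z} / {g,z}
  B4: {w} / ∅

Live sets:
  B0: in=∅ out={g,z}
  B1: in={g} out=∅
  B2: in=∅ out={g}
  B3: in={g,z} out=∅
  B4: in=∅ out=∅

live-out(B2) = ["g"]

Answer: ["g"]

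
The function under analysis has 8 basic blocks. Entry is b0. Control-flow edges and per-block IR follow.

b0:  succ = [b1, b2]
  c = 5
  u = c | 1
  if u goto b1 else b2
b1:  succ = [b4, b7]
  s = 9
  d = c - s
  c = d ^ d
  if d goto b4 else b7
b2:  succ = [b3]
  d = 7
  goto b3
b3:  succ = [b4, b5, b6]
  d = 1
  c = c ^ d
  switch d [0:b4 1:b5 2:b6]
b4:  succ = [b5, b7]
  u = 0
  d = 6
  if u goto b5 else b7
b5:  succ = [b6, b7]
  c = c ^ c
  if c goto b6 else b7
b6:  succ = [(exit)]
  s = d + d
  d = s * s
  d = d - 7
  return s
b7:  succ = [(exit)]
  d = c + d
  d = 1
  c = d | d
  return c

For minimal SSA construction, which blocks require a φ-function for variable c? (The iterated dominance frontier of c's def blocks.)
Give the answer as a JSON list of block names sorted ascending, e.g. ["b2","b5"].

idom tree: b1←b0 b2←b0 b3←b2 b4←b0 b5←b0 b6←b0 b7←b0
Dom∩ at merges:
  b4: preds {b1,b3}: {b0,b1} ∩ {b0,b2,b3} = {b0}; idom=b0
  b5: preds {b3,b4}: {b0,b2,b3} ∩ {b0,b4} = {b0}; idom=b0
  b6: preds {b3,b5}: {b0,b2,b3} ∩ {b0,b5} = {b0}; idom=b0
  b7: preds {b1,b4,b5}: {b0,b1} ∩ {b0,b4} ∩ {b0,b5} = {b0}; idom=b0

DF walk-up:
  join b4 pred b1: b1 stop@b0
  join b4 pred b3: b3→b2 stop@b0
  join b5 pred b3: b3→b2 stop@b0
  join b5 pred b4: b4 stop@b0
  join b6 pred b3: b3→b2 stop@b0
  join b6 pred b5: b5 stop@b0
  join b7 pred b1: b1 stop@b0
  join b7 pred b4: b4 stop@b0
  join b7 pred b5: b5 stop@b0
  b0: DF=∅
  b1: DF={b4,b7}
  b2: DF={b4,b5,b6}
  b3: DF={b4,b5,b6}
  b4: DF={b5,b7}
  b5: DF={b6,b7}
  b6: DF=∅
  b7: DF=∅

φ for c: defs {b0,b1,b3,b5,b7}
  DF⁺ = {b4,b5,b6,b7}

Answer: ["b4", "b5", "b6", "b7"]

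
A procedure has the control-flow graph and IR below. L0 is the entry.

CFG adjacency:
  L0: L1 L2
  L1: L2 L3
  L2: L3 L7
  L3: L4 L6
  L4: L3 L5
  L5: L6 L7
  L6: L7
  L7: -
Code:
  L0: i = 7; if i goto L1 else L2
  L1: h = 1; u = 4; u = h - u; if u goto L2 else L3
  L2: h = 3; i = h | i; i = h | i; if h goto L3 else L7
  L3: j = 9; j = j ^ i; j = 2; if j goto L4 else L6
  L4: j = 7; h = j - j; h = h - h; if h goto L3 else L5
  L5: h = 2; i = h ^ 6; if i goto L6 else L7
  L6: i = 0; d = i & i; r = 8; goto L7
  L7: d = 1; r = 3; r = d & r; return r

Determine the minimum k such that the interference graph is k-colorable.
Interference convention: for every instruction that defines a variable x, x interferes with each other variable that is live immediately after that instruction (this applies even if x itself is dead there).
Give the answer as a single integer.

Answer: 3

Working:
def/use:
  L0 def {i} use ∅
  L1 def {h,u} use ∅
  L2 def {h,i} use {i}
  L3 def {j} use {i}
  L4 def {h,j} use ∅
  L5 def {h,i} use ∅
  L6 def {d,i,r} use ∅
  L7 def {d,r} use ∅

Backward fixpoint:
  L0: in=∅ out={i}
  L1: in={i} out={i}
  L2: in={i} out={i}
  L3: in={i} out={i}
  L4: in={i} out={i}
  L5: in=∅ out=∅
  L6: in=∅ out=∅
  L7: in=∅ out=∅

Conflict graph:
  d: {r}
  h: {i,u}
  i: {h,j,u}
  j: {i}
  r: {d}
  u: {h,i}

Colouring:
  lower bound: {h,i,u} mutually conflict ⇒ χ ≥ 3
  assign d→r0 h→r1 i→r0 j→r1 r→r1 u→r2 — no edge inside a register ⇒ χ ≤ 3
  χ = 3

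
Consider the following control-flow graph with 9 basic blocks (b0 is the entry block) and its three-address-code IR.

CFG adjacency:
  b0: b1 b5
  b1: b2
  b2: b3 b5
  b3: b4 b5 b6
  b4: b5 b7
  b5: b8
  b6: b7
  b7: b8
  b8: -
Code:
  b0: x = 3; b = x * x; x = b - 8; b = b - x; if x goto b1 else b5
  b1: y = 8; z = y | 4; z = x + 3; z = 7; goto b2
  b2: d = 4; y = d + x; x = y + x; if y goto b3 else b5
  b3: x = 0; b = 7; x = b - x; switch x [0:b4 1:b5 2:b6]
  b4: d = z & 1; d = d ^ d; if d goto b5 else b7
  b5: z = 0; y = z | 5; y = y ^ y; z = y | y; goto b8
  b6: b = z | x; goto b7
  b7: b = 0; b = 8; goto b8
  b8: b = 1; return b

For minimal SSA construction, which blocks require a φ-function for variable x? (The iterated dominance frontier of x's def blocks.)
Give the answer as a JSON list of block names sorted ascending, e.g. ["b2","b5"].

idom tree: b1←b0 b2←b1 b3←b2 b4←b3 b5←b0 b6←b3 b7←b3 b8←b0
Dom at joins:
  b5: preds {b0,b2,b3,b4}: {b0} ∩ {b0,b1,b2} ∩ {b0,b1,b2,b3} ∩ {b0,b1,b2,b3,b4} = {b0}; idom=b0
  b7: preds {b4,b6}: {b0,b1,b2,b3,b4} ∩ {b0,b1,b2,b3,b6} = {b0,b1,b2,b3}; idom=b3
  b8: preds {b5,b7}: {b0,b5} ∩ {b0,b1,b2,b3,b7} = {b0}; idom=b0

Frontier:
  join b5 pred b0: · stop@b0
  join b5 pred b2: b2→b1 stop@b0
  join b5 pred b3: b3→b2→b1 stop@b0
  join b5 pred b4: b4→b3→b2→b1 stop@b0
  join b7 pred b4: b4 stop@b3
  join b7 pred b6: b6 stop@b3
  join b8 pred b5: b5 stop@b0
  join b8 pred b7: b7→b3→b2→b1 stop@b0
  b0 → ∅
  b1 → {b5,b8}
  b2 → {b5,b8}
  b3 → {b5,b8}
  b4 → {b5,b7}
  b5 → {b8}
  b6 → {b7}
  b7 → {b8}
  b8 → ∅

φ for x: defs {b0,b2,b3}
  DF⁺ = {b5,b8}

Answer: ["b5", "b8"]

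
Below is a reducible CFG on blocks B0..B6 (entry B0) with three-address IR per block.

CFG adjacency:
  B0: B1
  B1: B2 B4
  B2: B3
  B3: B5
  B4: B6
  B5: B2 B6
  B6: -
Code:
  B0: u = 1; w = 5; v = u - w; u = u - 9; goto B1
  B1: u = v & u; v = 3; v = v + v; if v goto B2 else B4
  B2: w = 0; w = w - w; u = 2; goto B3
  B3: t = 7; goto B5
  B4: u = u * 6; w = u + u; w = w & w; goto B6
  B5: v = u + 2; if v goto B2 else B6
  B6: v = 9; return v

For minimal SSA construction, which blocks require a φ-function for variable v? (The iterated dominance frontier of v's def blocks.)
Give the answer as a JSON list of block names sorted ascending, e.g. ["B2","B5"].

Answer: ["B2", "B6"]

Analysis:
idom tree: B1←B0 B2←B1 B3←B2 B4←B1 B5←B3 B6←B1
Dom at joins:
  B2: preds {B1,B5}: {B0,B1} ∩ {B0,B1,B2,B3,B5} = {B0,B1}; idom=B1
  B6: preds {B4,B5}: {B0,B1,B4} ∩ {B0,B1,B2,B3,B5} = {B0,B1}; idom=B1

Frontier:
  join B2 pred B1: · stop@B1
  join B2 pred B5: B5→B3→B2 stop@B1
  join B6 pred B4: B4 stop@B1
  join B6 pred B5: B5→B3→B2 stop@B1
  B0 → ∅
  B1 → ∅
  B2 → {B2,B6}
  B3 → {B2,B6}
  B4 → {B6}
  B5 → {B2,B6}
  B6 → ∅

φ for v: defs {B0,B1,B5,B6}
  DF⁺ = {B2,B6}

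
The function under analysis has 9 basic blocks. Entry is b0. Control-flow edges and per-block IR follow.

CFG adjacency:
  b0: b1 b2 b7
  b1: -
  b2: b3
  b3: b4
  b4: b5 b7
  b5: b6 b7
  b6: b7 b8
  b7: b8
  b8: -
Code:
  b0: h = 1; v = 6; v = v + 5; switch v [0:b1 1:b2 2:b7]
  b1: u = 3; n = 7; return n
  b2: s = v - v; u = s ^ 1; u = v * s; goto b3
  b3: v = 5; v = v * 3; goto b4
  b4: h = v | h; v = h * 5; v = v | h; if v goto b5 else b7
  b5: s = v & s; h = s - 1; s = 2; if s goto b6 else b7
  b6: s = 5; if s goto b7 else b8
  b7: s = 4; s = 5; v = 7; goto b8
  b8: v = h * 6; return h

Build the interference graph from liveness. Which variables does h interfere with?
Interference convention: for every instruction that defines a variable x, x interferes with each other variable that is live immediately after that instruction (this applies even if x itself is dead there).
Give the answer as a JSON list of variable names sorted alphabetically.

Answer: ["s", "u", "v"]

Derivation:
Per-block:
  b0: def={h,v} ue=∅
  b1: def={n,u} ue=∅
  b2: def={s,u} ue={v}
  b3: def={v} ue=∅
  b4: def={h,v} ue={h,v}
  b5: def={h,s} ue={s,v}
  b6: def={s} ue=∅
  b7: def={s,v} ue=∅
  b8: def={v} ue={h}

Backward fixpoint:
  live b0: ∅→{h,v}
  live b1: ∅→∅
  live b2: {h,v}→{h,s}
  live b3: {h,s}→{h,s,v}
  live b4: {h,s,v}→{h,s,v}
  live b5: {s,v}→{h}
  live b6: {h}→{h}
  live b7: {h}→{h}
  live b8: {h}→∅

Conflict graph:
  h: {s,u,v}
  n: ∅
  s: {h,u,v}
  u: {h,s,v}
  v: {h,s,u}

N(h) = ["s", "u", "v"]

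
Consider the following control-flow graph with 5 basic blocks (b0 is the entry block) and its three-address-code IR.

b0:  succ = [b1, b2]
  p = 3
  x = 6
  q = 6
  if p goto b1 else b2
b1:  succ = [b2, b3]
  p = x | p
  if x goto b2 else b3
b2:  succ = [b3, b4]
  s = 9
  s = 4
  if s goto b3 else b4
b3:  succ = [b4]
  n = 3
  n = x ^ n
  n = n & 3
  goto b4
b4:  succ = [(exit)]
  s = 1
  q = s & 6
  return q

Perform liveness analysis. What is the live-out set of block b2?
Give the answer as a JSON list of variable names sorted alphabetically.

Answer: ["x"]

Working:
Per-block:
  b0: def={p,q,x} ue=∅
  b1: def={p} ue={p,x}
  b2: def={s} ue=∅
  b3: def={n} ue={x}
  b4: def={q,s} ue=∅

Live sets:
  live b0: ∅→{p,x}
  live b1: {p,x}→{x}
  live b2: {x}→{x}
  live b3: {x}→∅
  live b4: ∅→∅

live-out(b2) = ["x"]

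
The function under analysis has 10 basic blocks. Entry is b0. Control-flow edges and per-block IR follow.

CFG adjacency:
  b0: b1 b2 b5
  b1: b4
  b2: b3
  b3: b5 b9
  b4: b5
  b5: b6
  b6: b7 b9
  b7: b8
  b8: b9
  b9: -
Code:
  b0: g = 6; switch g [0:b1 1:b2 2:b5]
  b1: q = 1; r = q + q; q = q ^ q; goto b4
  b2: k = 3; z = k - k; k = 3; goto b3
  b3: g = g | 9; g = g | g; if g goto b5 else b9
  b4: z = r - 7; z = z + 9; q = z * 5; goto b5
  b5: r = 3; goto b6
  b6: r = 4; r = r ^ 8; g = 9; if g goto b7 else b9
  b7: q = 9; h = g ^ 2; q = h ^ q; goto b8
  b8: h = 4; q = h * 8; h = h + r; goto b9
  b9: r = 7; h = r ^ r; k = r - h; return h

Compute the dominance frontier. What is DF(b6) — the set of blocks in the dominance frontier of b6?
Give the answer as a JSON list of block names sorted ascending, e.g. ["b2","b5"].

Answer: ["b9"]

Analysis:
idom tree: b1←b0 b2←b0 b3←b2 b4←b1 b5←b0 b6←b5 b7←b6 b8←b7 b9←b0
Join-block Dom:
  b5: preds {b0,b3,b4}: {b0} ∩ {b0,b2,b3} ∩ {b0,b1,b4} = {b0}; idom=b0
  b9: preds {b3,b6,b8}: {b0,b2,b3} ∩ {b0,b5,b6} ∩ {b0,b5,b6,b7,b8} = {b0}; idom=b0

DF walk-up:
  join b5 pred b0: · stop@b0
  join b5 pred b3: b3→b2 stop@b0
  join b5 pred b4: b4→b1 stop@b0
  join b9 pred b3: b3→b2 stop@b0
  join b9 pred b6: b6→b5 stop@b0
  join b9 pred b8: b8→b7→b6→b5 stop@b0
  b0: DF=∅
  b1: DF={b5}
  b2: DF={b5,b9}
  b3: DF={b5,b9}
  b4: DF={b5}
  b5: DF={b9}
  b6: DF={b9}
  b7: DF={b9}
  b8: DF={b9}
  b9: DF=∅

DF(b6) = ["b9"]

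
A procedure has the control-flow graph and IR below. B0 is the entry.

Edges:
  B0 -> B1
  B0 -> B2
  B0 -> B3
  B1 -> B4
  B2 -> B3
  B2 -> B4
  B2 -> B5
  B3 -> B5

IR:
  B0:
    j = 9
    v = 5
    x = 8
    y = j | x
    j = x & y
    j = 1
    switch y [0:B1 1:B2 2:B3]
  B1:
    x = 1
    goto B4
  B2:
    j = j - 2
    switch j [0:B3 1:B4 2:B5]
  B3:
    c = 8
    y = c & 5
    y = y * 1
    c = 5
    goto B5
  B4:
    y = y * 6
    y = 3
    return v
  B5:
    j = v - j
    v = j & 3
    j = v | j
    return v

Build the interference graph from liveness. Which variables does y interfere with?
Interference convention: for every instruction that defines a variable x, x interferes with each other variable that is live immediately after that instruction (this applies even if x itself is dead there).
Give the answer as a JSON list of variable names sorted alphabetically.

Block summaries:
  B0 def {j,v,x,y} use ∅
  B1 def {x} use ∅
  B2 def {j} use {j}
  B3 def {c,y} use ∅
  B4 def {y} use {v,y}
  B5 def {j,v} use {j,v}

Liveness:
  live B0: ∅→{j,v,y}
  live B1: {v,y}→{v,y}
  live B2: {j,v,y}→{j,v,y}
  live B3: {j,v}→{j,v}
  live B4: {v,y}→∅
  live B5: {j,v}→∅

Conflict graph:
  c↔{j,v}
  j↔{c,v,x,y}
  v↔{c,j,x,y}
  x↔{j,v,y}
  y↔{j,v,x}

N(y) = ["j", "v", "x"]

Answer: ["j", "v", "x"]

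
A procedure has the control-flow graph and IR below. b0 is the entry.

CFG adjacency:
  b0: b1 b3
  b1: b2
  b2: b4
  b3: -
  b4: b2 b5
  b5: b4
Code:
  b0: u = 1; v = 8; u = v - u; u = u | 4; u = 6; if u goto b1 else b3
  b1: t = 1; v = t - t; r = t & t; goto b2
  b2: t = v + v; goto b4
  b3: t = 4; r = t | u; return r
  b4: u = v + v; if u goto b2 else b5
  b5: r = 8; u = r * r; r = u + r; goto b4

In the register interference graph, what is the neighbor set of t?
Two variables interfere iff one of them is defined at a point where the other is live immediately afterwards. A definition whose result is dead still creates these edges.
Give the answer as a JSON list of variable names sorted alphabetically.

Block summaries:
  b0: def={u,v} ue=∅
  b1: def={r,t,v} ue=∅
  b2: def={t} ue={v}
  b3: def={r,t} ue={u}
  b4: def={u} ue={v}
  b5: def={r,u} ue=∅

Liveness:
  b0: in=∅ out={u}
  b1: in=∅ out={v}
  b2: in={v} out={v}
  b3: in={u} out=∅
  b4: in={v} out={v}
  b5: in={v} out={v}

Interference:
  r — {u,v}
  t — {u,v}
  u — {r,t,v}
  v — {r,t,u}

N(t) = ["u", "v"]

Answer: ["u", "v"]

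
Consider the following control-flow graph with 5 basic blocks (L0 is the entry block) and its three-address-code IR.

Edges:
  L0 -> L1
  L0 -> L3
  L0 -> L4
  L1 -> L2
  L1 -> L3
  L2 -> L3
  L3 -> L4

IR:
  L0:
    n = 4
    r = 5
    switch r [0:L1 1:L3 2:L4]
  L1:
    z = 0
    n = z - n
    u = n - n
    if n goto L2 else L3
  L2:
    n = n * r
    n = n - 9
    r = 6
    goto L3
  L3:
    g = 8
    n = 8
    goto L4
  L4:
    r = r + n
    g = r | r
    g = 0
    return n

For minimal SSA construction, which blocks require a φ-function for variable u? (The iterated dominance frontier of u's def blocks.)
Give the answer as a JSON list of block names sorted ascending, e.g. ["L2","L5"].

Answer: ["L3", "L4"]

Derivation:
idom tree: L1←L0 L2←L1 L3←L0 L4←L0
Dom at joins:
  L3: preds {L0,L1,L2}: {L0} ∩ {L0,L1} ∩ {L0,L1,L2} = {L0}; idom=L0
  L4: preds {L0,L3}: {L0} ∩ {L0,L3} = {L0}; idom=L0

Frontier:
  join L3 pred L0: · stop@L0
  join L3 pred L1: L1 stop@L0
  join L3 pred L2: L2→L1 stop@L0
  join L4 pred L0: · stop@L0
  join L4 pred L3: L3 stop@L0
  L0: DF=∅
  L1: DF={L3}
  L2: DF={L3}
  L3: DF={L4}
  L4: DF=∅

φ for u: defs {L1}
  DF⁺ = {L3,L4}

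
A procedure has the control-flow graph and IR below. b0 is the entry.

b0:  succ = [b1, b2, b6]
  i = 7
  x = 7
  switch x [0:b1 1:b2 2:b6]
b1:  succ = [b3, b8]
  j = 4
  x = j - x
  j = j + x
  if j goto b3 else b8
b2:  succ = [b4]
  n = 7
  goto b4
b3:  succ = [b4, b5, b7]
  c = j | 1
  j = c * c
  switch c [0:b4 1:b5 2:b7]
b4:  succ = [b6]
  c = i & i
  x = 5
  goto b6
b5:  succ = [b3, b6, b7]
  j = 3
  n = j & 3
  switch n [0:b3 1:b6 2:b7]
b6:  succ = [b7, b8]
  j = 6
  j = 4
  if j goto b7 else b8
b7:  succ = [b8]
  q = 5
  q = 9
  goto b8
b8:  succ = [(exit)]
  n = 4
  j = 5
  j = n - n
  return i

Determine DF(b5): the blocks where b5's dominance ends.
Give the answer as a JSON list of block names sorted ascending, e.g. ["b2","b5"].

idom tree: b1←b0 b2←b0 b3←b1 b4←b0 b5←b3 b6←b0 b7←b0 b8←b0
Join-block Dom:
  b3: preds {b1,b5}: {b0,b1} ∩ {b0,b1,b3,b5} = {b0,b1}; idom=b1
  b4: preds {b2,b3}: {b0,b2} ∩ {b0,b1,b3} = {b0}; idom=b0
  b6: preds {b0,b4,b5}: {b0} ∩ {b0,b4} ∩ {b0,b1,b3,b5} = {b0}; idom=b0
  b7: preds {b3,b5,b6}: {b0,b1,b3} ∩ {b0,b1,b3,b5} ∩ {b0,b6} = {b0}; idom=b0
  b8: preds {b1,b6,b7}: {b0,b1} ∩ {b0,b6} ∩ {b0,b7} = {b0}; idom=b0

Frontier:
  join b3 pred b1: · stop@b1
  join b3 pred b5: b5→b3 stop@b1
  join b4 pred b2: b2 stop@b0
  join b4 pred b3: b3→b1 stop@b0
  join b6 pred b0: · stop@b0
  join b6 pred b4: b4 stop@b0
  join b6 pred b5: b5→b3→b1 stop@b0
  join b7 pred b3: b3→b1 stop@b0
  join b7 pred b5: b5→b3→b1 stop@b0
  join b7 pred b6: b6 stop@b0
  join b8 pred b1: b1 stop@b0
  join b8 pred b6: b6 stop@b0
  join b8 pred b7: b7 stop@b0
  b0: DF=∅
  b1: DF={b4,b6,b7,b8}
  b2: DF={b4}
  b3: DF={b3,b4,b6,b7}
  b4: DF={b6}
  b5: DF={b3,b6,b7}
  b6: DF={b7,b8}
  b7: DF={b8}
  b8: DF=∅

DF(b5) = ["b3", "b6", "b7"]

Answer: ["b3", "b6", "b7"]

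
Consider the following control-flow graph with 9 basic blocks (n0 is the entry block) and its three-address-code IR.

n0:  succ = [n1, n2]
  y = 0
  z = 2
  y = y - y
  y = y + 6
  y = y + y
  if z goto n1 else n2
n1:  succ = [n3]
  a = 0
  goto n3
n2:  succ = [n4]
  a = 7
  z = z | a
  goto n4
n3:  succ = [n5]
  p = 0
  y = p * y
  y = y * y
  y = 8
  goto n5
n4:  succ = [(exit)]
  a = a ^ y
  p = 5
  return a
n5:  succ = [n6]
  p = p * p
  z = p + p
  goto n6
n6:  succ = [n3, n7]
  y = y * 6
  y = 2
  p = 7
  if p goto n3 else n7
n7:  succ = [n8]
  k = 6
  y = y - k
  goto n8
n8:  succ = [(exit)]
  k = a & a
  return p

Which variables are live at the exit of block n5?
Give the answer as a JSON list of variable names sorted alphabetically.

def/use:
  n0 def {y,z} use ∅
  n1 def {a} use ∅
  n2 def {a,z} use {z}
  n3 def {p,y} use {y}
  n4 def {a,p} use {a,y}
  n5 def {p,z} use {p}
  n6 def {p,y} use {y}
  n7 def {k,y} use {y}
  n8 def {k} use {a,p}

Live sets:
  n0: in=∅ out={y,z}
  n1: in={y} out={a,y}
  n2: in={y,z} out={a,y}
  n3: in={a,y} out={a,p,y}
  n4: in={a,y} out=∅
  n5: in={a,p,y} out={a,y}
  n6: in={a,y} out={a,p,y}
  n7: in={a,p,y} out={a,p}
  n8: in={a,p} out=∅

live-out(n5) = ["a", "y"]

Answer: ["a", "y"]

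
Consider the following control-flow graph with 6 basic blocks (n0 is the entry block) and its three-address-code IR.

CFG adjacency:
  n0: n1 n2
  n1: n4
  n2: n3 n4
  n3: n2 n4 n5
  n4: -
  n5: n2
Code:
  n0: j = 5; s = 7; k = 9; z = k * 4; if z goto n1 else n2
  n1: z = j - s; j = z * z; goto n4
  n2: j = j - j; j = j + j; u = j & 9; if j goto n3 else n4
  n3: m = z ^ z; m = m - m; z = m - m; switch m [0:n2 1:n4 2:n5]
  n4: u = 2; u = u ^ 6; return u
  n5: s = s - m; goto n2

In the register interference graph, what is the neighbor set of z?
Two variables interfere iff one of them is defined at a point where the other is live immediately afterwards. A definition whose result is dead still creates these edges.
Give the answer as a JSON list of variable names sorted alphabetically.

Answer: ["j", "m", "s", "u"]

Analysis:
Block summaries:
  n0 def {j,k,s,z} use ∅
  n1 def {j,z} use {j,s}
  n2 def {j,u} use {j}
  n3 def {m,z} use {z}
  n4 def {u} use ∅
  n5 def {s} use {m,s}

Live sets:
  n0 li=∅ lo={j,s,z}
  n1 li={j,s} lo=∅
  n2 li={j,s,z} lo={j,s,z}
  n3 li={j,s,z} lo={j,m,s,z}
  n4 li=∅ lo=∅
  n5 li={j,m,s,z} lo={j,s,z}

Interference:
  j: {k,m,s,u,z}
  k: {j,s}
  m: {j,s,z}
  s: {j,k,m,u,z}
  u: {j,s,z}
  z: {j,m,s,u}

N(z) = ["j", "m", "s", "u"]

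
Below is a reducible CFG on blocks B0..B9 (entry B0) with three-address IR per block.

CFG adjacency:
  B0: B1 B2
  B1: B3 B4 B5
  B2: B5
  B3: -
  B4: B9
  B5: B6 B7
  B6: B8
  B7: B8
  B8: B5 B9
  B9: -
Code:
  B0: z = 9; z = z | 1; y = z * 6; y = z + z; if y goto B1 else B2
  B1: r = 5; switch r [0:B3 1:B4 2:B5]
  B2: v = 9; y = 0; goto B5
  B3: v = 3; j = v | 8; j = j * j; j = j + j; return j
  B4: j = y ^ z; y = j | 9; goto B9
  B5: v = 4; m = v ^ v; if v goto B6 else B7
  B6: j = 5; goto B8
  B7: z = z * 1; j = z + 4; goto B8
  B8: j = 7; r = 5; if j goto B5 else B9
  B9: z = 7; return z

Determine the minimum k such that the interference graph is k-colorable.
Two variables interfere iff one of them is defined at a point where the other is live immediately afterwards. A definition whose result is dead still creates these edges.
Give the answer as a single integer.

Answer: 3

Derivation:
def/use:
  B0: def={y,z} ue=∅
  B1: def={r} ue=∅
  B2: def={v,y} ue=∅
  B3: def={j,v} ue=∅
  B4: def={j,y} ue={y,z}
  B5: def={m,v} ue=∅
  B6: def={j} ue=∅
  B7: def={j,z} ue={z}
  B8: def={j,r} ue=∅
  B9: def={z} ue=∅

Liveness:
  live B0: ∅→{y,z}
  live B1: {y,z}→{y,z}
  live B2: {z}→{z}
  live B3: ∅→∅
  live B4: {y,z}→∅
  live B5: {z}→{z}
  live B6: {z}→{z}
  live B7: {z}→{z}
  live B8: {z}→{z}
  live B9: ∅→∅

Interfere edges:
  j↔{r,z}
  m↔{v,z}
  r↔{j,y,z}
  v↔{m,z}
  y↔{r,z}
  z↔{j,m,r,v,y}

Colouring:
  {j,r,z} pairwise interfere (3-clique) ⇒ χ ≥ 3
  assign j→c2 m→c1 r→c1 v→c2 y→c2 z→c0 — no edge inside a register ⇒ χ ≤ 3
  χ = 3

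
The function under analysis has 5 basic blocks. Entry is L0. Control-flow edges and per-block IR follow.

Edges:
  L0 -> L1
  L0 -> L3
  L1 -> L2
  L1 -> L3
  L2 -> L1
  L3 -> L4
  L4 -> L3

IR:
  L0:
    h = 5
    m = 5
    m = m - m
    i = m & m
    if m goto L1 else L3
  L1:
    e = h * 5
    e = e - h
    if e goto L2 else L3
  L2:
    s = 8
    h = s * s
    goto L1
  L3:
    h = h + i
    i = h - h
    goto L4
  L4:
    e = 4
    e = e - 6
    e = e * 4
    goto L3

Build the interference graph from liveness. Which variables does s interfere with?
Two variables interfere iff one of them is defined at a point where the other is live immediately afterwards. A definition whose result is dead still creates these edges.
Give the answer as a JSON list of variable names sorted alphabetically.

Block summaries:
  L0: {h,i,m} / ∅
  L1: {e} / {h}
  L2: {h,s} / ∅
  L3: {h,i} / {h,i}
  L4: {e} / ∅

Live sets:
  L0 li=∅ lo={h,i}
  L1 li={h,i} lo={h,i}
  L2 li={i} lo={h,i}
  L3 li={h,i} lo={h,i}
  L4 li={h,i} lo={h,i}

Interference:
  e: {h,i}
  h: {e,i,m}
  i: {e,h,m,s}
  m: {h,i}
  s: {i}

N(s) = ["i"]

Answer: ["i"]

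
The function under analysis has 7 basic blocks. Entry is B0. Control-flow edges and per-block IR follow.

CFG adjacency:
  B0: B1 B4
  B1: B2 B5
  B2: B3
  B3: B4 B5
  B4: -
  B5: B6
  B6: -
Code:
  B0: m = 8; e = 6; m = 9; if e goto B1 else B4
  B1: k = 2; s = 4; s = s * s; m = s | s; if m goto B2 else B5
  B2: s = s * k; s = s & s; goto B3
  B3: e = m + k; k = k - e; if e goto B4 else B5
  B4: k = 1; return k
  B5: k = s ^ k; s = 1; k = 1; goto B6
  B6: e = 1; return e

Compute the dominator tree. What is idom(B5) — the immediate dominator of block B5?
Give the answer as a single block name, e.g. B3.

idom tree: B1←B0 B2←B1 B3←B2 B4←B0 B5←B1 B6←B5
Dom at joins:
  B4: preds {B0,B3}: {B0} ∩ {B0,B1,B2,B3} = {B0}; idom=B0
  B5: preds {B1,B3}: {B0,B1} ∩ {B0,B1,B2,B3} = {B0,B1}; idom=B1

idom(B5) = B1

Answer: B1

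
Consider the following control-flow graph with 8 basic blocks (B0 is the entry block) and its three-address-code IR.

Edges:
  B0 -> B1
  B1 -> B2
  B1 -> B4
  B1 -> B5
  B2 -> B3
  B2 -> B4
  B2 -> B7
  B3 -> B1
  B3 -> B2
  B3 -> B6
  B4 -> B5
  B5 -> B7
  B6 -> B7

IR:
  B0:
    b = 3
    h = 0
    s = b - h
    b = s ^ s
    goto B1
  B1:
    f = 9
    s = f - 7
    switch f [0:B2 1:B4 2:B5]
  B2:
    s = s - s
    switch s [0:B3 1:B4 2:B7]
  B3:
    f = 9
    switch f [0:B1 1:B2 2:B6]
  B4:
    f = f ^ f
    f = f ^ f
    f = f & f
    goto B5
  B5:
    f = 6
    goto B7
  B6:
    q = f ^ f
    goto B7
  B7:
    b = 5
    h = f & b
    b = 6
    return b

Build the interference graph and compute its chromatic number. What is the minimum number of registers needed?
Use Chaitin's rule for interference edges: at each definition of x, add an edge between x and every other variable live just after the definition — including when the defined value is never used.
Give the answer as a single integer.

Block summaries:
  B0: {b,h,s} / ∅
  B1: {f,s} / ∅
  B2: {s} / {s}
  B3: {f} / ∅
  B4: {f} / {f}
  B5: {f} / ∅
  B6: {q} / {f}
  B7: {b,h} / {f}

Live sets:
  B0 li=∅ lo=∅
  B1 li=∅ lo={f,s}
  B2 li={f,s} lo={f,s}
  B3 li={s} lo={f,s}
  B4 li={f} lo=∅
  B5 li=∅ lo={f}
  B6 li={f} lo={f}
  B7 li={f} lo=∅

Interference:
  b: {f,h}
  f: {b,q,s}
  h: {b}
  q: {f}
  s: {f}

Colouring:
  lower bound: {b,f} mutually conflict ⇒ χ ≥ 2
  2-colouring: r0={f,h}  r1={b,q,s}
  χ = 2

Answer: 2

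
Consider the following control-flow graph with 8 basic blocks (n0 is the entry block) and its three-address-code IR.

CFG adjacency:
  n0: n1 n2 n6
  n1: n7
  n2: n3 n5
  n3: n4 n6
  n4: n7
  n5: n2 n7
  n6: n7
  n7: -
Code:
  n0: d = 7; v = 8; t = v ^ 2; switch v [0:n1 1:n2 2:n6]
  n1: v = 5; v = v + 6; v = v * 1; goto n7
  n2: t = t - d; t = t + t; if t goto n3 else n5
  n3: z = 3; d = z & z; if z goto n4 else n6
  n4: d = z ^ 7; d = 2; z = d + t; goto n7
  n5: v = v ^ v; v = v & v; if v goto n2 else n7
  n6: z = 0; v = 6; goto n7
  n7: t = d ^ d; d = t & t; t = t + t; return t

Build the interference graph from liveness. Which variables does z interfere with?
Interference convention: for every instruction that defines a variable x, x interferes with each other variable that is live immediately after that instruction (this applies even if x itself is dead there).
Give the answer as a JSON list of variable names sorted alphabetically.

Answer: ["d", "t"]

Analysis:
Block summaries:
  n0: def={d,t,v} ue=∅
  n1: def={v} ue=∅
  n2: def={t} ue={d,t}
  n3: def={d,z} ue=∅
  n4: def={d,z} ue={t,z}
  n5: def={v} ue={v}
  n6: def={v,z} ue=∅
  n7: def={d,t} ue={d}

Liveness:
  n0 li=∅ lo={d,t,v}
  n1 li={d} lo={d}
  n2 li={d,t,v} lo={d,t,v}
  n3 li={t} lo={d,t,z}
  n4 li={t,z} lo={d}
  n5 li={d,t,v} lo={d,t,v}
  n6 li={d} lo={d}
  n7 li={d} lo=∅

Interfere edges:
  d — {t,v,z}
  t — {d,v,z}
  v — {d,t}
  z — {d,t}

N(z) = ["d", "t"]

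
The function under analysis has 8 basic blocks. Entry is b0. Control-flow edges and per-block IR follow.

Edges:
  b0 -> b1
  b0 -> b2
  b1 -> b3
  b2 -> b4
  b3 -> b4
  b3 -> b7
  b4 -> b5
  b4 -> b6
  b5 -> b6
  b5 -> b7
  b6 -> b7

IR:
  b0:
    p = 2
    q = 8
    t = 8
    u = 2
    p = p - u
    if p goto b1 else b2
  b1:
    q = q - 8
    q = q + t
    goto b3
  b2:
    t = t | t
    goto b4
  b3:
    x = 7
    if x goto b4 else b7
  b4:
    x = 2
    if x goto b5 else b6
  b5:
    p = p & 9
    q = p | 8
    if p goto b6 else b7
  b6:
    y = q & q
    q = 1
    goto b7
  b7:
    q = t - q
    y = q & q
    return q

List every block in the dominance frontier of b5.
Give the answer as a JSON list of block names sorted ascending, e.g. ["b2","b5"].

idom tree: b1←b0 b2←b0 b3←b1 b4←b0 b5←b4 b6←b4 b7←b0
Dom at joins:
  b4: preds {b2,b3}: {b0,b2} ∩ {b0,b1,b3} = {b0}; idom=b0
  b6: preds {b4,b5}: {b0,b4} ∩ {b0,b4,b5} = {b0,b4}; idom=b4
  b7: preds {b3,b5,b6}: {b0,b1,b3} ∩ {b0,b4,b5} ∩ {b0,b4,b6} = {b0}; idom=b0

DF derivation:
  b4←b2: walk b2 to b0
  b4←b3: walk b3→b1 to b0
  b6←b4: walk · to b4
  b6←b5: walk b5 to b4
  b7←b3: walk b3→b1 to b0
  b7←b5: walk b5→b4 to b0
  b7←b6: walk b6→b4 to b0
  DF(b0)=∅
  DF(b1)={b4,b7}
  DF(b2)={b4}
  DF(b3)={b4,b7}
  DF(b4)={b7}
  DF(b5)={b6,b7}
  DF(b6)={b7}
  DF(b7)=∅

DF(b5) = ["b6", "b7"]

Answer: ["b6", "b7"]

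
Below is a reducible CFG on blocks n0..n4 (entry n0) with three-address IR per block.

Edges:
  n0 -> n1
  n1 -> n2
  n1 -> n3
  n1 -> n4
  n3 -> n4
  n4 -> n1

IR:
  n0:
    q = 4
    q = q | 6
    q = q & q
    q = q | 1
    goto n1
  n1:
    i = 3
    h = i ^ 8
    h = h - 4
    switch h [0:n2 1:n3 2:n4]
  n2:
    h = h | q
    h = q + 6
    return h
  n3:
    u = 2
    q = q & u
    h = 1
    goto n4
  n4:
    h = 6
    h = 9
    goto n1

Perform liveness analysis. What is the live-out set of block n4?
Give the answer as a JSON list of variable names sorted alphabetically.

Per-block:
  n0: {q} / ∅
  n1: {h,i} / ∅
  n2: {h} / {h,q}
  n3: {h,q,u} / {q}
  n4: {h} / ∅

Liveness:
  n0 li=∅ lo={q}
  n1 li={q} lo={h,q}
  n2 li={h,q} lo=∅
  n3 li={q} lo={q}
  n4 li={q} lo={q}

live-out(n4) = ["q"]

Answer: ["q"]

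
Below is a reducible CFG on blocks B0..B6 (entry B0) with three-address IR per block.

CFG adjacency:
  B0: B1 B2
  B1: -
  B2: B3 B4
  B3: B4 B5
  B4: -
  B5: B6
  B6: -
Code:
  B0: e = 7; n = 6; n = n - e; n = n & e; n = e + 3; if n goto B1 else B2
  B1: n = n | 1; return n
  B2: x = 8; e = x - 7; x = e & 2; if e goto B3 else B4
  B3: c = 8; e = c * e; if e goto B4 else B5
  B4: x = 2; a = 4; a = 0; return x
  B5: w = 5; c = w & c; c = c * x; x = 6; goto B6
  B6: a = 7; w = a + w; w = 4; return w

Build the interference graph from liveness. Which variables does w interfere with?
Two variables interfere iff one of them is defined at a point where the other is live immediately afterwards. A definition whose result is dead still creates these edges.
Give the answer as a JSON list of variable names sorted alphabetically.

Answer: ["a", "c", "x"]

Analysis:
Per-block:
  B0: def={e,n} ue=∅
  B1: def={n} ue={n}
  B2: def={e,x} ue=∅
  B3: def={c,e} ue={e}
  B4: def={a,x} ue=∅
  B5: def={c,w,x} ue={c,x}
  B6: def={a,w} ue={w}

Liveness:
  B0 li=∅ lo={n}
  B1 li={n} lo=∅
  B2 li=∅ lo={e,x}
  B3 li={e,x} lo={c,x}
  B4 li=∅ lo=∅
  B5 li={c,x} lo={w}
  B6 li={w} lo=∅

Interfere edges:
  a↔{w,x}
  c↔{e,w,x}
  e↔{c,n,x}
  n↔{e}
  w↔{a,c,x}
  x↔{a,c,e,w}

N(w) = ["a", "c", "x"]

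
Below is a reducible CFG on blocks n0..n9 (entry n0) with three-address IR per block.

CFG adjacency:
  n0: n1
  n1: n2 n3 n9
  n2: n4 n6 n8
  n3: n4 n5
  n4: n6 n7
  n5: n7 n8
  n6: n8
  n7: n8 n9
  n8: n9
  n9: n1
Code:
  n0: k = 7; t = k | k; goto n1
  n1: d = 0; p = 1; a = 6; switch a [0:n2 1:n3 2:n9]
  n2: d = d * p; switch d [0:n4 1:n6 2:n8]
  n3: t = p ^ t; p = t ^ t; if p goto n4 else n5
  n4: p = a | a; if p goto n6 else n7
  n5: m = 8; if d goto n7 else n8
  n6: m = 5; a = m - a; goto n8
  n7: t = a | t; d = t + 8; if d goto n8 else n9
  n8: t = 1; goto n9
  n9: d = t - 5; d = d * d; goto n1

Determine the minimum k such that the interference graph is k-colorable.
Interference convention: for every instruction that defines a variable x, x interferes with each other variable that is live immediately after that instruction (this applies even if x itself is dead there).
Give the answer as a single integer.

def/use:
  n0: def={k,t} ue=∅
  n1: def={a,d,p} ue=∅
  n2: def={d} ue={d,p}
  n3: def={p,t} ue={p,t}
  n4: def={p} ue={a}
  n5: def={m} ue={d}
  n6: def={a,m} ue={a}
  n7: def={d,t} ue={a,t}
  n8: def={t} ue=∅
  n9: def={d} ue={t}

Backward fixpoint:
  n0 li=∅ lo={t}
  n1 li={t} lo={a,d,p,t}
  n2 li={a,d,p,t} lo={a,t}
  n3 li={a,d,p,t} lo={a,d,t}
  n4 li={a,t} lo={a,t}
  n5 li={a,d,t} lo={a,t}
  n6 li={a} lo=∅
  n7 li={a,t} lo={t}
  n8 li=∅ lo={t}
  n9 li={t} lo={t}

Interfere edges:
  a↔{d,m,p,t}
  d↔{a,m,p,t}
  k↔∅
  m↔{a,d,t}
  p↔{a,d,t}
  t↔{a,d,m,p}

Registers:
  clique {a,d,m,t} ⇒ need ≥ 4
  4-colouring: r0={a,k}  r1={d}  r2={t}  r3={m,p}
  χ = 4

Answer: 4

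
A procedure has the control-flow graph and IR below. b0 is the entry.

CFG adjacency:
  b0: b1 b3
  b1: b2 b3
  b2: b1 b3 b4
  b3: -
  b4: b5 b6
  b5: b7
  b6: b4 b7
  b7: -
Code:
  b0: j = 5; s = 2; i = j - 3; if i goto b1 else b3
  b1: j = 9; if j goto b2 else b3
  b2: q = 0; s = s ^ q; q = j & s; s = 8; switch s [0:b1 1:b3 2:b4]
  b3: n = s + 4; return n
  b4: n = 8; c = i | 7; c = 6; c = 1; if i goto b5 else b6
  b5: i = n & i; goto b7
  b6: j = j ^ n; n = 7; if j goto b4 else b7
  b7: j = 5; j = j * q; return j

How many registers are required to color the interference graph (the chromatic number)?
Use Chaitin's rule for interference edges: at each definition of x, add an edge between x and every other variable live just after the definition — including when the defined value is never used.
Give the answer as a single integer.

def/use:
  b0 def {i,j,s} use ∅
  b1 def {j} use ∅
  b2 def {q,s} use {j,s}
  b3 def {n} use {s}
  b4 def {c,n} use {i}
  b5 def {i} use {i,n}
  b6 def {j,n} use {j,n}
  b7 def {j} use {q}

Liveness:
  b0 li=∅ lo={i,s}
  b1 li={i,s} lo={i,j,s}
  b2 li={i,j,s} lo={i,j,q,s}
  b3 li={s} lo=∅
  b4 li={i,j,q} lo={i,j,n,q}
  b5 li={i,n,q} lo={q}
  b6 li={i,j,n,q} lo={i,j,q}
  b7 li={q} lo=∅

Conflict graph:
  c↔{i,j,n,q}
  i↔{c,j,n,q,s}
  j↔{c,i,n,q,s}
  n↔{c,i,j,q}
  q↔{c,i,j,n,s}
  s↔{i,j,q}

Chromatic number:
  lower bound: {c,i,j,n,q} mutually conflict ⇒ χ ≥ 5
  5-colouring: R0={i}  R1={j}  R2={q}  R3={c,s}  R4={n}
  χ = 5

Answer: 5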